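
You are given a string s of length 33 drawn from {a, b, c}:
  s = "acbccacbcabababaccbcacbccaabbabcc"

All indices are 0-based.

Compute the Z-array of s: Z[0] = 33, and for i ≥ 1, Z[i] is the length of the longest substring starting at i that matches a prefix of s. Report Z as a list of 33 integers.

Z[0]=33
i=1: outside box; Z[1]=0
i=2: outside box; Z[2]=0
i=3: outside box; Z[3]=0
i=4: outside box; Z[4]=0
i=5: outside box; Z[5]=4 extend→box=[5,9)
i=6: min(r-i=3, Z[1]=0)=0; Z[6]=0
i=7: min(r-i=2, Z[2]=0)=0; Z[7]=0
i=8: min(r-i=1, Z[3]=0)=0; Z[8]=0
i=9: outside box; Z[9]=1 extend→box=[9,10)
i=10: outside box; Z[10]=0
i=11: outside box; Z[11]=1 extend→box=[11,12)
i=12: outside box; Z[12]=0
i=13: outside box; Z[13]=1 extend→box=[13,14)
i=14: outside box; Z[14]=0
i=15: outside box; Z[15]=2 extend→box=[15,17)
i=16: min(r-i=1, Z[1]=0)=0; Z[16]=0
i=17: outside box; Z[17]=0
i=18: outside box; Z[18]=0
i=19: outside box; Z[19]=0
i=20: outside box; Z[20]=6 extend→box=[20,26)
i=21: min(r-i=5, Z[1]=0)=0; Z[21]=0
i=22: min(r-i=4, Z[2]=0)=0; Z[22]=0
i=23: min(r-i=3, Z[3]=0)=0; Z[23]=0
i=24: min(r-i=2, Z[4]=0)=0; Z[24]=0
i=25: min(r-i=1, Z[5]=4)=1; Z[25]=1
i=26: outside box; Z[26]=1 extend→box=[26,27)
i=27: outside box; Z[27]=0
i=28: outside box; Z[28]=0
i=29: outside box; Z[29]=1 extend→box=[29,30)
i=30: outside box; Z[30]=0
i=31: outside box; Z[31]=0
i=32: outside box; Z[32]=0

[33, 0, 0, 0, 0, 4, 0, 0, 0, 1, 0, 1, 0, 1, 0, 2, 0, 0, 0, 0, 6, 0, 0, 0, 0, 1, 1, 0, 0, 1, 0, 0, 0]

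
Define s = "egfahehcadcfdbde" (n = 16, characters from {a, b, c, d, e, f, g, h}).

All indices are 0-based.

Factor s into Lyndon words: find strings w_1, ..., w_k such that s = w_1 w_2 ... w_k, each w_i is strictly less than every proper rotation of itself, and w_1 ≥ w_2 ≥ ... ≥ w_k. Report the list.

emit factor 1: 'egf' (i=0, period=3)
emit factor 2: 'ahehc' (i=3, period=5)
emit factor 3: 'adcfdbde' (i=8, period=8)

["egf", "ahehc", "adcfdbde"]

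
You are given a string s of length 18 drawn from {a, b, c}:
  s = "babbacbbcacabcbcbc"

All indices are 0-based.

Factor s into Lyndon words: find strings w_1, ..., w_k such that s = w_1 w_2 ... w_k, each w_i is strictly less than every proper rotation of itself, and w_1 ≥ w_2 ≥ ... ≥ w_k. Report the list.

emit factor 1: 'b' (i=0, period=1)
emit factor 2: 'abbacbbcacabcbcbc' (i=1, period=17)

["b", "abbacbbcacabcbcbc"]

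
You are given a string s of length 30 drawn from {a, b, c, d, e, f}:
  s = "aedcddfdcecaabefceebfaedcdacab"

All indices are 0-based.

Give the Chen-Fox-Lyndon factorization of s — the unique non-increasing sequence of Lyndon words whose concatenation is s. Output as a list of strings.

emit factor 1: 'aedcddfdcec' (i=0, period=11)
emit factor 2: 'aabefceebfaedcdacab' (i=11, period=19)

["aedcddfdcec", "aabefceebfaedcdacab"]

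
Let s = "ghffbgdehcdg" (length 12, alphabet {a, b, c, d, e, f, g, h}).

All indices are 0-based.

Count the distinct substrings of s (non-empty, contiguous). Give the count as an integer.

73

rank | idx | suffix
   0 |   4 | bgdehcdg
   1 |   9 | cdg
   2 |   6 | dehcdg
   3 |  10 | dg
   4 |   7 | ehcdg
   5 |   3 | fbgdehcdg
   6 |   2 | ffbgdehcdg
   7 |  11 | g
   8 |   5 | gdehcdg
   9 |   0 | ghffbgdehcdg
  10 |   8 | hcdg
  11 |   1 | hffbgdehcdg

SA = [4, 9, 6, 10, 7, 3, 2, 11, 5, 0, 8, 1]
i: (SA[i-1],SA[i]) lcp shared
  1: (4,9) 0 ''
  2: (9,6) 0 ''
  3: (6,10) 1 'd'
  4: (10,7) 0 ''
  5: (7,3) 0 ''
  6: (3,2) 1 'f'
  7: (2,11) 0 ''
  8: (11,5) 1 'g'
  9: (5,0) 1 'g'
  10: (0,8) 0 ''
  11: (8,1) 1 'h'

n(n+1)/2 = 12·13/2 = 78
Σ LCP = 0 + 0 + 0 + 1 + 0 + 0 + 1 + 0 + 1 + 1 + 0 + 1 = 5
distinct = 78 − 5 = 73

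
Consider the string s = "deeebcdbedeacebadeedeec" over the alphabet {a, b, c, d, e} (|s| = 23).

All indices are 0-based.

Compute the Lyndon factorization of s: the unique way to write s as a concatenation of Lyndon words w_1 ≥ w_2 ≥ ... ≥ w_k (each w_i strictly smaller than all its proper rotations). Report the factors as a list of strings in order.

["deee", "bcdbede", "acebadeedeec"]

emit factor 1: 'deee' (i=0, period=4)
emit factor 2: 'bcdbede' (i=4, period=7)
emit factor 3: 'acebadeedeec' (i=11, period=12)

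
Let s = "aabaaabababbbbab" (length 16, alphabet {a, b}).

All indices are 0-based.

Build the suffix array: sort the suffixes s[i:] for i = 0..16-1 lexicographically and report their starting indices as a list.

sorted suffixes:
  #0 SA[0]=3  'aaabababbbbab'
  #1 SA[1]=0  'aabaaabababbbbab'
  #2 SA[2]=4  'aabababbbbab'
  #3 SA[3]=14  'ab'
  #4 SA[4]=1  'abaaabababbbbab'
  #5 SA[5]=5  'abababbbbab'
  #6 SA[6]=7  'ababbbbab'
  #7 SA[7]=9  'abbbbab'
  #8 SA[8]=15  'b'
  #9 SA[9]=2  'baaabababbbbab'
  #10 SA[10]=13  'bab'
  #11 SA[11]=6  'bababbbbab'
  #12 SA[12]=8  'babbbbab'
  #13 SA[13]=12  'bbab'
  #14 SA[14]=11  'bbbab'
  #15 SA[15]=10  'bbbbab'

[3, 0, 4, 14, 1, 5, 7, 9, 15, 2, 13, 6, 8, 12, 11, 10]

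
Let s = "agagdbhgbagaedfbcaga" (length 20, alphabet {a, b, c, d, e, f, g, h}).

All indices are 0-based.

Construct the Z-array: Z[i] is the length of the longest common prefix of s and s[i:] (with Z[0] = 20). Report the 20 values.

[20, 0, 2, 0, 0, 0, 0, 0, 0, 3, 0, 1, 0, 0, 0, 0, 0, 3, 0, 1]

Z[0]=20
i=1: fresh scan; Z[1]=0
i=2: fresh scan; Z[2]=2 grow→box=[2,4)
i=3: min(r-i=1, Z[1]=0)=0; Z[3]=0
i=4: fresh scan; Z[4]=0
i=5: fresh scan; Z[5]=0
i=6: fresh scan; Z[6]=0
i=7: fresh scan; Z[7]=0
i=8: fresh scan; Z[8]=0
i=9: fresh scan; Z[9]=3 grow→box=[9,12)
i=10: min(r-i=2, Z[1]=0)=0; Z[10]=0
i=11: min(r-i=1, Z[2]=2)=1; Z[11]=1
i=12: fresh scan; Z[12]=0
i=13: fresh scan; Z[13]=0
i=14: fresh scan; Z[14]=0
i=15: fresh scan; Z[15]=0
i=16: fresh scan; Z[16]=0
i=17: fresh scan; Z[17]=3 grow→box=[17,20)
i=18: min(r-i=2, Z[1]=0)=0; Z[18]=0
i=19: min(r-i=1, Z[2]=2)=1; Z[19]=1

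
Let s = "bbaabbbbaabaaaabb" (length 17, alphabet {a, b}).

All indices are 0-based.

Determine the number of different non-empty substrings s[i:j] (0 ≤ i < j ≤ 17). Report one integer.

sorted suffixes:
  #0 SA[0]=11  'aaaabb'
  #1 SA[1]=12  'aaabb'
  #2 SA[2]=8  'aabaaaabb'
  #3 SA[3]=13  'aabb'
  #4 SA[4]=2  'aabbbbaabaaaabb'
  #5 SA[5]=9  'abaaaabb'
  #6 SA[6]=14  'abb'
  #7 SA[7]=3  'abbbbaabaaaabb'
  #8 SA[8]=16  'b'
  #9 SA[9]=10  'baaaabb'
  #10 SA[10]=7  'baabaaaabb'
  #11 SA[11]=1  'baabbbbaabaaaabb'
  #12 SA[12]=15  'bb'
  #13 SA[13]=6  'bbaabaaaabb'
  #14 SA[14]=0  'bbaabbbbaabaaaabb'
  #15 SA[15]=5  'bbbaabaaaabb'
  #16 SA[16]=4  'bbbbaabaaaabb'

SA = [11, 12, 8, 13, 2, 9, 14, 3, 16, 10, 7, 1, 15, 6, 0, 5, 4]
rank  pair      lcp
   1  s[11:],s[12:]  3  'aaa'
   2  s[12:],s[8:]  2  'aa'
   3  s[8:],s[13:]  3  'aab'
   4  s[13:],s[2:]  4  'aabb'
   5  s[2:],s[9:]  1  'a'
   6  s[9:],s[14:]  2  'ab'
   7  s[14:],s[3:]  3  'abb'
   8  s[3:],s[16:]  0  ''
   9  s[16:],s[10:]  1  'b'
  10  s[10:],s[7:]  3  'baa'
  11  s[7:],s[1:]  4  'baab'
  12  s[1:],s[15:]  1  'b'
  13  s[15:],s[6:]  2  'bb'
  14  s[6:],s[0:]  5  'bbaab'
  15  s[0:],s[5:]  2  'bb'
  16  s[5:],s[4:]  3  'bbb'

n(n+1)/2 = 17·18/2 = 153
Σ LCP = 0 + 3 + 2 + 3 + 4 + 1 + 2 + 3 + 0 + 1 + 3 + 4 + 1 + 2 + 5 + 2 + 3 = 39
distinct = 153 − 39 = 114

114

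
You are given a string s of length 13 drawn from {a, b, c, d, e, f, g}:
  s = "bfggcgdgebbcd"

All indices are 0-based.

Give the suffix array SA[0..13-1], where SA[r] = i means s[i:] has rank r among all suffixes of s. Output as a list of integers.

[9, 10, 0, 11, 4, 12, 6, 8, 1, 3, 5, 7, 2]

sorted suffixes:
  #0 SA[0]=9  'bbcd'
  #1 SA[1]=10  'bcd'
  #2 SA[2]=0  'bfggcgdgebbcd'
  #3 SA[3]=11  'cd'
  #4 SA[4]=4  'cgdgebbcd'
  #5 SA[5]=12  'd'
  #6 SA[6]=6  'dgebbcd'
  #7 SA[7]=8  'ebbcd'
  #8 SA[8]=1  'fggcgdgebbcd'
  #9 SA[9]=3  'gcgdgebbcd'
  #10 SA[10]=5  'gdgebbcd'
  #11 SA[11]=7  'gebbcd'
  #12 SA[12]=2  'ggcgdgebbcd'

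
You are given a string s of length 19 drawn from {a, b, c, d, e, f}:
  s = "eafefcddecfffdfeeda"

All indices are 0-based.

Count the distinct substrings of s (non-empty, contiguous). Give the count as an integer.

174

rank→(start, suffix):
  0 → (18, 'a')
  1 → (1, 'afefcddecfffdfeeda')
  2 → (5, 'cddecfffdfeeda')
  3 → (9, 'cfffdfeeda')
  4 → (17, 'da')
  5 → (6, 'ddecfffdfeeda')
  6 → (7, 'decfffdfeeda')
  7 → (13, 'dfeeda')
  8 → (0, 'eafefcddecfffdfeeda')
  9 → (8, 'ecfffdfeeda')
  10 → (16, 'eda')
  11 → (15, 'eeda')
  12 → (3, 'efcddecfffdfeeda')
  13 → (4, 'fcddecfffdfeeda')
  14 → (12, 'fdfeeda')
  15 → (14, 'feeda')
  16 → (2, 'fefcddecfffdfeeda')
  17 → (11, 'ffdfeeda')
  18 → (10, 'fffdfeeda')

SA = [18, 1, 5, 9, 17, 6, 7, 13, 0, 8, 16, 15, 3, 4, 12, 14, 2, 11, 10]
rank  pair      lcp
   1  s[18:],s[1:]  1  'a'
   2  s[1:],s[5:]  0  ''
   3  s[5:],s[9:]  1  'c'
   4  s[9:],s[17:]  0  ''
   5  s[17:],s[6:]  1  'd'
   6  s[6:],s[7:]  1  'd'
   7  s[7:],s[13:]  1  'd'
   8  s[13:],s[0:]  0  ''
   9  s[0:],s[8:]  1  'e'
  10  s[8:],s[16:]  1  'e'
  11  s[16:],s[15:]  1  'e'
  12  s[15:],s[3:]  1  'e'
  13  s[3:],s[4:]  0  ''
  14  s[4:],s[12:]  1  'f'
  15  s[12:],s[14:]  1  'f'
  16  s[14:],s[2:]  2  'fe'
  17  s[2:],s[11:]  1  'f'
  18  s[11:],s[10:]  2  'ff'

n(n+1)/2 = 19·20/2 = 190
Σ LCP = 0 + 1 + 0 + 1 + 0 + 1 + 1 + 1 + 0 + 1 + 1 + 1 + 1 + 0 + 1 + 1 + 2 + 1 + 2 = 16
distinct = 190 − 16 = 174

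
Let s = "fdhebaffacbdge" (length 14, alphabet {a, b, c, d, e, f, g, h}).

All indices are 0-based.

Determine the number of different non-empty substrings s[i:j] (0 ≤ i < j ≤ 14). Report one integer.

sorted suffixes:
  #0 SA[0]=8  'acbdge'
  #1 SA[1]=5  'affacbdge'
  #2 SA[2]=4  'baffacbdge'
  #3 SA[3]=10  'bdge'
  #4 SA[4]=9  'cbdge'
  #5 SA[5]=11  'dge'
  #6 SA[6]=1  'dhebaffacbdge'
  #7 SA[7]=13  'e'
  #8 SA[8]=3  'ebaffacbdge'
  #9 SA[9]=7  'facbdge'
  #10 SA[10]=0  'fdhebaffacbdge'
  #11 SA[11]=6  'ffacbdge'
  #12 SA[12]=12  'ge'
  #13 SA[13]=2  'hebaffacbdge'

SA = [8, 5, 4, 10, 9, 11, 1, 13, 3, 7, 0, 6, 12, 2]
rank  pair      lcp
   1  s[8:],s[5:]  1  'a'
   2  s[5:],s[4:]  0  ''
   3  s[4:],s[10:]  1  'b'
   4  s[10:],s[9:]  0  ''
   5  s[9:],s[11:]  0  ''
   6  s[11:],s[1:]  1  'd'
   7  s[1:],s[13:]  0  ''
   8  s[13:],s[3:]  1  'e'
   9  s[3:],s[7:]  0  ''
  10  s[7:],s[0:]  1  'f'
  11  s[0:],s[6:]  1  'f'
  12  s[6:],s[12:]  0  ''
  13  s[12:],s[2:]  0  ''

n(n+1)/2 = 14·15/2 = 105
Σ LCP = 0 + 1 + 0 + 1 + 0 + 0 + 1 + 0 + 1 + 0 + 1 + 1 + 0 + 0 = 6
distinct = 105 − 6 = 99

99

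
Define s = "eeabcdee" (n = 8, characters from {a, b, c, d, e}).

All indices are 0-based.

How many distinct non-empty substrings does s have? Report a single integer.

rank→(start, suffix):
  0 → (2, 'abcdee')
  1 → (3, 'bcdee')
  2 → (4, 'cdee')
  3 → (5, 'dee')
  4 → (7, 'e')
  5 → (1, 'eabcdee')
  6 → (6, 'ee')
  7 → (0, 'eeabcdee')

SA = [2, 3, 4, 5, 7, 1, 6, 0]
rank  pair      lcp
   1  s[2:],s[3:]  0  ''
   2  s[3:],s[4:]  0  ''
   3  s[4:],s[5:]  0  ''
   4  s[5:],s[7:]  0  ''
   5  s[7:],s[1:]  1  'e'
   6  s[1:],s[6:]  1  'e'
   7  s[6:],s[0:]  2  'ee'

n(n+1)/2 = 8·9/2 = 36
Σ LCP = 0 + 0 + 0 + 0 + 0 + 1 + 1 + 2 = 4
distinct = 36 − 4 = 32

32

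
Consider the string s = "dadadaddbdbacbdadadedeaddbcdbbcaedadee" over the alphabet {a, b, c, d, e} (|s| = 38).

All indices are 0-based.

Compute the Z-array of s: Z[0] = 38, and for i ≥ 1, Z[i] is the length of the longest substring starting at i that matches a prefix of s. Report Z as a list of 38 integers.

[38, 0, 5, 0, 3, 0, 1, 1, 0, 1, 0, 0, 0, 0, 5, 0, 3, 0, 1, 0, 1, 0, 0, 1, 1, 0, 0, 1, 0, 0, 0, 0, 0, 3, 0, 1, 0, 0]

Z[0]=38
i=1: fresh scan; Z[1]=0
i=2: fresh scan; Z[2]=5 scan→box=[2,7)
i=3: min(r-i=4, Z[1]=0)=0; Z[3]=0
i=4: min(r-i=3, Z[2]=5)=3; Z[4]=3
i=5: min(r-i=2, Z[3]=0)=0; Z[5]=0
i=6: min(r-i=1, Z[4]=3)=1; Z[6]=1
i=7: fresh scan; Z[7]=1 scan→box=[7,8)
i=8: fresh scan; Z[8]=0
i=9: fresh scan; Z[9]=1 scan→box=[9,10)
i=10: fresh scan; Z[10]=0
i=11: fresh scan; Z[11]=0
i=12: fresh scan; Z[12]=0
i=13: fresh scan; Z[13]=0
i=14: fresh scan; Z[14]=5 scan→box=[14,19)
i=15: min(r-i=4, Z[1]=0)=0; Z[15]=0
i=16: min(r-i=3, Z[2]=5)=3; Z[16]=3
i=17: min(r-i=2, Z[3]=0)=0; Z[17]=0
i=18: min(r-i=1, Z[4]=3)=1; Z[18]=1
i=19: fresh scan; Z[19]=0
i=20: fresh scan; Z[20]=1 scan→box=[20,21)
i=21: fresh scan; Z[21]=0
i=22: fresh scan; Z[22]=0
i=23: fresh scan; Z[23]=1 scan→box=[23,24)
i=24: fresh scan; Z[24]=1 scan→box=[24,25)
i=25: fresh scan; Z[25]=0
i=26: fresh scan; Z[26]=0
i=27: fresh scan; Z[27]=1 scan→box=[27,28)
i=28: fresh scan; Z[28]=0
i=29: fresh scan; Z[29]=0
i=30: fresh scan; Z[30]=0
i=31: fresh scan; Z[31]=0
i=32: fresh scan; Z[32]=0
i=33: fresh scan; Z[33]=3 scan→box=[33,36)
i=34: min(r-i=2, Z[1]=0)=0; Z[34]=0
i=35: min(r-i=1, Z[2]=5)=1; Z[35]=1
i=36: fresh scan; Z[36]=0
i=37: fresh scan; Z[37]=0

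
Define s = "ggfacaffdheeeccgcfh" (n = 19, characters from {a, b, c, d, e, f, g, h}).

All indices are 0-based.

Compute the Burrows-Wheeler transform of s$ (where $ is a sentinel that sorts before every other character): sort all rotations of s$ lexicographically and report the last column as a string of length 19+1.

rank  rotation              last
    0  $ggfacaffdheeeccgcfh  h
    1  acaffdheeeccgcfh$ggf  f
    2  affdheeeccgcfh$ggfac  c
    3  caffdheeeccgcfh$ggfa  a
    4  ccgcfh$ggfacaffdheee  e
    5  cfh$ggfacaffdheeeccg  g
    6  cgcfh$ggfacaffdheeec  c
    7  dheeeccgcfh$ggfacaff  f
    8  eccgcfh$ggfacaffdhee  e
    9  eeccgcfh$ggfacaffdhe  e
   10  eeeccgcfh$ggfacaffdh  h
   11  facaffdheeeccgcfh$gg  g
   12  fdheeeccgcfh$ggfacaf  f
   13  ffdheeeccgcfh$ggfaca  a
   14  fh$ggfacaffdheeeccgc  c
   15  gcfh$ggfacaffdheeecc  c
   16  gfacaffdheeeccgcfh$g  g
   17  ggfacaffdheeeccgcfh$  $
   18  h$ggfacaffdheeeccgcf  f
   19  heeeccgcfh$ggfacaffd  d

hfcaegcfeehgfaccg$fd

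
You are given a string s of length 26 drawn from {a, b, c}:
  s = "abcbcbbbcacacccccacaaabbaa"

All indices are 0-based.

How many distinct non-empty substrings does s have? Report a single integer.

rank | idx | suffix
   0 |  25 | a
   1 |  24 | aa
   2 |  19 | aaabbaa
   3 |  20 | aabbaa
   4 |  21 | abbaa
   5 |   0 | abcbcbbbcacacccccacaaabbaa
   6 |  17 | acaaabbaa
   7 |   9 | acacccccacaaabbaa
   8 |  11 | acccccacaaabbaa
   9 |  23 | baa
  10 |  22 | bbaa
  11 |   5 | bbbcacacccccacaaabbaa
  12 |   6 | bbcacacccccacaaabbaa
  13 |   7 | bcacacccccacaaabbaa
  14 |   3 | bcbbbcacacccccacaaabbaa
  15 |   1 | bcbcbbbcacacccccacaaabbaa
  16 |  18 | caaabbaa
  17 |  16 | cacaaabbaa
  18 |   8 | cacacccccacaaabbaa
  19 |  10 | cacccccacaaabbaa
  20 |   4 | cbbbcacacccccacaaabbaa
  21 |   2 | cbcbbbcacacccccacaaabbaa
  22 |  15 | ccacaaabbaa
  23 |  14 | cccacaaabbaa
  24 |  13 | ccccacaaabbaa
  25 |  12 | cccccacaaabbaa

SA = [25, 24, 19, 20, 21, 0, 17, 9, 11, 23, 22, 5, 6, 7, 3, 1, 18, 16, 8, 10, 4, 2, 15, 14, 13, 12]
rank  pair      lcp
   1  s[25:],s[24:]  1  'a'
   2  s[24:],s[19:]  2  'aa'
   3  s[19:],s[20:]  2  'aa'
   4  s[20:],s[21:]  1  'a'
   5  s[21:],s[0:]  2  'ab'
   6  s[0:],s[17:]  1  'a'
   7  s[17:],s[9:]  3  'aca'
   8  s[9:],s[11:]  2  'ac'
   9  s[11:],s[23:]  0  ''
  10  s[23:],s[22:]  1  'b'
  11  s[22:],s[5:]  2  'bb'
  12  s[5:],s[6:]  2  'bb'
  13  s[6:],s[7:]  1  'b'
  14  s[7:],s[3:]  2  'bc'
  15  s[3:],s[1:]  3  'bcb'
  16  s[1:],s[18:]  0  ''
  17  s[18:],s[16:]  2  'ca'
  18  s[16:],s[8:]  4  'caca'
  19  s[8:],s[10:]  3  'cac'
  20  s[10:],s[4:]  1  'c'
  21  s[4:],s[2:]  2  'cb'
  22  s[2:],s[15:]  1  'c'
  23  s[15:],s[14:]  2  'cc'
  24  s[14:],s[13:]  3  'ccc'
  25  s[13:],s[12:]  4  'cccc'

n(n+1)/2 = 26·27/2 = 351
Σ LCP = 0 + 1 + 2 + 2 + 1 + 2 + 1 + 3 + 2 + 0 + 1 + 2 + 2 + 1 + 2 + 3 + 0 + 2 + 4 + 3 + 1 + 2 + 1 + 2 + 3 + 4 = 47
distinct = 351 − 47 = 304

304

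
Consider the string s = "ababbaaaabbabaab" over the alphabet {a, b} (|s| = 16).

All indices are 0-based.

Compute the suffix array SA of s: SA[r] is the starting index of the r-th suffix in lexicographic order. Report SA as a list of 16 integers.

[5, 6, 13, 7, 14, 11, 0, 2, 8, 15, 4, 12, 10, 1, 3, 9]

sorted suffixes:
  #0 SA[0]=5  'aaaabbabaab'
  #1 SA[1]=6  'aaabbabaab'
  #2 SA[2]=13  'aab'
  #3 SA[3]=7  'aabbabaab'
  #4 SA[4]=14  'ab'
  #5 SA[5]=11  'abaab'
  #6 SA[6]=0  'ababbaaaabbabaab'
  #7 SA[7]=2  'abbaaaabbabaab'
  #8 SA[8]=8  'abbabaab'
  #9 SA[9]=15  'b'
  #10 SA[10]=4  'baaaabbabaab'
  #11 SA[11]=12  'baab'
  #12 SA[12]=10  'babaab'
  #13 SA[13]=1  'babbaaaabbabaab'
  #14 SA[14]=3  'bbaaaabbabaab'
  #15 SA[15]=9  'bbabaab'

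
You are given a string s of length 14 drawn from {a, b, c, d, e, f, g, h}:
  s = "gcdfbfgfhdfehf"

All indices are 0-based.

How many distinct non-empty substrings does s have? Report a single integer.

rank→(start, suffix):
  0 → (4, 'bfgfhdfehf')
  1 → (1, 'cdfbfgfhdfehf')
  2 → (2, 'dfbfgfhdfehf')
  3 → (9, 'dfehf')
  4 → (11, 'ehf')
  5 → (13, 'f')
  6 → (3, 'fbfgfhdfehf')
  7 → (10, 'fehf')
  8 → (5, 'fgfhdfehf')
  9 → (7, 'fhdfehf')
  10 → (0, 'gcdfbfgfhdfehf')
  11 → (6, 'gfhdfehf')
  12 → (8, 'hdfehf')
  13 → (12, 'hf')

SA = [4, 1, 2, 9, 11, 13, 3, 10, 5, 7, 0, 6, 8, 12]
rank  pair      lcp
   1  s[4:],s[1:]  0  ''
   2  s[1:],s[2:]  0  ''
   3  s[2:],s[9:]  2  'df'
   4  s[9:],s[11:]  0  ''
   5  s[11:],s[13:]  0  ''
   6  s[13:],s[3:]  1  'f'
   7  s[3:],s[10:]  1  'f'
   8  s[10:],s[5:]  1  'f'
   9  s[5:],s[7:]  1  'f'
  10  s[7:],s[0:]  0  ''
  11  s[0:],s[6:]  1  'g'
  12  s[6:],s[8:]  0  ''
  13  s[8:],s[12:]  1  'h'

n(n+1)/2 = 14·15/2 = 105
Σ LCP = 0 + 0 + 0 + 2 + 0 + 0 + 1 + 1 + 1 + 1 + 0 + 1 + 0 + 1 = 8
distinct = 105 − 8 = 97

97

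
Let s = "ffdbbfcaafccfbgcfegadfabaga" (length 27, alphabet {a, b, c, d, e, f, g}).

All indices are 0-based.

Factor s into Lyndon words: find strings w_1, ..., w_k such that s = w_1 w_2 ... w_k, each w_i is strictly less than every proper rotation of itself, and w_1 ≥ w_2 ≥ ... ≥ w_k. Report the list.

emit factor 1: 'f' (i=0, period=1)
emit factor 2: 'f' (i=1, period=1)
emit factor 3: 'd' (i=2, period=1)
emit factor 4: 'bbfc' (i=3, period=4)
emit factor 5: 'aafccfbgcfegadfabag' (i=7, period=19)
emit factor 6: 'a' (i=26, period=1)

["f", "f", "d", "bbfc", "aafccfbgcfegadfabag", "a"]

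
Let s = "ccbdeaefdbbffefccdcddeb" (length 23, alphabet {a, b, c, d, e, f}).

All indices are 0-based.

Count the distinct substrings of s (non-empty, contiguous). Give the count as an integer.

255

rank | idx | suffix
   0 |   5 | aefdbbffefccdcddeb
   1 |  22 | b
   2 |   9 | bbffefccdcddeb
   3 |   2 | bdeaefdbbffefccdcddeb
   4 |  10 | bffefccdcddeb
   5 |   1 | cbdeaefdbbffefccdcddeb
   6 |   0 | ccbdeaefdbbffefccdcddeb
   7 |  15 | ccdcddeb
   8 |  16 | cdcddeb
   9 |  18 | cddeb
  10 |   8 | dbbffefccdcddeb
  11 |  17 | dcddeb
  12 |  19 | ddeb
  13 |   3 | deaefdbbffefccdcddeb
  14 |  20 | deb
  15 |   4 | eaefdbbffefccdcddeb
  16 |  21 | eb
  17 |  13 | efccdcddeb
  18 |   6 | efdbbffefccdcddeb
  19 |  14 | fccdcddeb
  20 |   7 | fdbbffefccdcddeb
  21 |  12 | fefccdcddeb
  22 |  11 | ffefccdcddeb

SA = [5, 22, 9, 2, 10, 1, 0, 15, 16, 18, 8, 17, 19, 3, 20, 4, 21, 13, 6, 14, 7, 12, 11]
rank  pair      lcp
   1  s[5:],s[22:]  0  ''
   2  s[22:],s[9:]  1  'b'
   3  s[9:],s[2:]  1  'b'
   4  s[2:],s[10:]  1  'b'
   5  s[10:],s[1:]  0  ''
   6  s[1:],s[0:]  1  'c'
   7  s[0:],s[15:]  2  'cc'
   8  s[15:],s[16:]  1  'c'
   9  s[16:],s[18:]  2  'cd'
  10  s[18:],s[8:]  0  ''
  11  s[8:],s[17:]  1  'd'
  12  s[17:],s[19:]  1  'd'
  13  s[19:],s[3:]  1  'd'
  14  s[3:],s[20:]  2  'de'
  15  s[20:],s[4:]  0  ''
  16  s[4:],s[21:]  1  'e'
  17  s[21:],s[13:]  1  'e'
  18  s[13:],s[6:]  2  'ef'
  19  s[6:],s[14:]  0  ''
  20  s[14:],s[7:]  1  'f'
  21  s[7:],s[12:]  1  'f'
  22  s[12:],s[11:]  1  'f'

n(n+1)/2 = 23·24/2 = 276
Σ LCP = 0 + 0 + 1 + 1 + 1 + 0 + 1 + 2 + 1 + 2 + 0 + 1 + 1 + 1 + 2 + 0 + 1 + 1 + 2 + 0 + 1 + 1 + 1 = 21
distinct = 276 − 21 = 255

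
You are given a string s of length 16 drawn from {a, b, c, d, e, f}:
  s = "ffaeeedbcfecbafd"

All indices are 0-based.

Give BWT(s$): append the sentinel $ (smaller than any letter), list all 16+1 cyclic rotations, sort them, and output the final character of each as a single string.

rank  rotation           last
    0  $ffaeeedbcfecbafd  d
    1  aeeedbcfecbafd$ff  f
    2  afd$ffaeeedbcfecb  b
    3  bafd$ffaeeedbcfec  c
    4  bcfecbafd$ffaeeed  d
    5  cbafd$ffaeeedbcfe  e
    6  cfecbafd$ffaeeedb  b
    7  d$ffaeeedbcfecbaf  f
    8  dbcfecbafd$ffaeee  e
    9  ecbafd$ffaeeedbcf  f
   10  edbcfecbafd$ffaee  e
   11  eedbcfecbafd$ffae  e
   12  eeedbcfecbafd$ffa  a
   13  faeeedbcfecbafd$f  f
   14  fd$ffaeeedbcfecba  a
   15  fecbafd$ffaeeedbc  c
   16  ffaeeedbcfecbafd$  $

dfbcdebfefeeafac$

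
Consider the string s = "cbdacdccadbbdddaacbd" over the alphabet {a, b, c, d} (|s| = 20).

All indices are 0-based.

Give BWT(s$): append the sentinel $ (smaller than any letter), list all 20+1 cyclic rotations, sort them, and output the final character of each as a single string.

rank  rotation               last
    0  $cbdacdccadbbdddaacbd  d
    1  aacbd$cbdacdccadbbddd  d
    2  acbd$cbdacdccadbbddda  a
    3  acdccadbbdddaacbd$cbd  d
    4  adbbdddaacbd$cbdacdcc  c
    5  bbdddaacbd$cbdacdccad  d
    6  bd$cbdacdccadbbdddaac  c
    7  bdacdccadbbdddaacbd$c  c
    8  bdddaacbd$cbdacdccadb  b
    9  cadbbdddaacbd$cbdacdc  c
   10  cbd$cbdacdccadbbdddaa  a
   11  cbdacdccadbbdddaacbd$  $
   12  ccadbbdddaacbd$cbdacd  d
   13  cdccadbbdddaacbd$cbda  a
   14  d$cbdacdccadbbdddaacb  b
   15  daacbd$cbdacdccadbbdd  d
   16  dacdccadbbdddaacbd$cb  b
   17  dbbdddaacbd$cbdacdcca  a
   18  dccadbbdddaacbd$cbdac  c
   19  ddaacbd$cbdacdccadbbd  d
   20  dddaacbd$cbdacdccadbb  b

ddadcdccbca$dabdbacdb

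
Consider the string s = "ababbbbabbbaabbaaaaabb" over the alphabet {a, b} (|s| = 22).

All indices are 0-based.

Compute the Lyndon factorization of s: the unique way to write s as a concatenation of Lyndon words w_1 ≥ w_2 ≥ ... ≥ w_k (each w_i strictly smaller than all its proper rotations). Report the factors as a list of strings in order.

emit factor 1: 'ababbbbabbb' (i=0, period=11)
emit factor 2: 'aabb' (i=11, period=4)
emit factor 3: 'aaaaabb' (i=15, period=7)

["ababbbbabbb", "aabb", "aaaaabb"]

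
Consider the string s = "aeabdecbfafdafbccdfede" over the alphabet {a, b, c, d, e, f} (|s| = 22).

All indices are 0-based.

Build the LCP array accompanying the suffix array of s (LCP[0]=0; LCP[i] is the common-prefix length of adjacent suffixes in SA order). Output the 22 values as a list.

sorted suffixes:
  #0 SA[0]=2  'abdecbfafdafbccdfede'
  #1 SA[1]=0  'aeabdecbfafdafbccdfede'
  #2 SA[2]=12  'afbccdfede'
  #3 SA[3]=9  'afdafbccdfede'
  #4 SA[4]=14  'bccdfede'
  #5 SA[5]=3  'bdecbfafdafbccdfede'
  #6 SA[6]=7  'bfafdafbccdfede'
  #7 SA[7]=6  'cbfafdafbccdfede'
  #8 SA[8]=15  'ccdfede'
  #9 SA[9]=16  'cdfede'
  #10 SA[10]=11  'dafbccdfede'
  #11 SA[11]=20  'de'
  #12 SA[12]=4  'decbfafdafbccdfede'
  #13 SA[13]=17  'dfede'
  #14 SA[14]=21  'e'
  #15 SA[15]=1  'eabdecbfafdafbccdfede'
  #16 SA[16]=5  'ecbfafdafbccdfede'
  #17 SA[17]=19  'ede'
  #18 SA[18]=8  'fafdafbccdfede'
  #19 SA[19]=13  'fbccdfede'
  #20 SA[20]=10  'fdafbccdfede'
  #21 SA[21]=18  'fede'

SA = [2, 0, 12, 9, 14, 3, 7, 6, 15, 16, 11, 20, 4, 17, 21, 1, 5, 19, 8, 13, 10, 18]
rank  pair      lcp
   1  s[2:],s[0:]  1  'a'
   2  s[0:],s[12:]  1  'a'
   3  s[12:],s[9:]  2  'af'
   4  s[9:],s[14:]  0  ''
   5  s[14:],s[3:]  1  'b'
   6  s[3:],s[7:]  1  'b'
   7  s[7:],s[6:]  0  ''
   8  s[6:],s[15:]  1  'c'
   9  s[15:],s[16:]  1  'c'
  10  s[16:],s[11:]  0  ''
  11  s[11:],s[20:]  1  'd'
  12  s[20:],s[4:]  2  'de'
  13  s[4:],s[17:]  1  'd'
  14  s[17:],s[21:]  0  ''
  15  s[21:],s[1:]  1  'e'
  16  s[1:],s[5:]  1  'e'
  17  s[5:],s[19:]  1  'e'
  18  s[19:],s[8:]  0  ''
  19  s[8:],s[13:]  1  'f'
  20  s[13:],s[10:]  1  'f'
  21  s[10:],s[18:]  1  'f'

[0, 1, 1, 2, 0, 1, 1, 0, 1, 1, 0, 1, 2, 1, 0, 1, 1, 1, 0, 1, 1, 1]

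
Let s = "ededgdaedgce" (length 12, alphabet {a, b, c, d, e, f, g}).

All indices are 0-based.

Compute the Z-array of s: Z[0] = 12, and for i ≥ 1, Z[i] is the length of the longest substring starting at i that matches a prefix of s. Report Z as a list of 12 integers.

Z[0]=12
i=1: fresh scan; Z[1]=0
i=2: fresh scan; Z[2]=2 scan→box=[2,4)
i=3: min(r-i=1, Z[1]=0)=0; Z[3]=0
i=4: fresh scan; Z[4]=0
i=5: fresh scan; Z[5]=0
i=6: fresh scan; Z[6]=0
i=7: fresh scan; Z[7]=2 scan→box=[7,9)
i=8: min(r-i=1, Z[1]=0)=0; Z[8]=0
i=9: fresh scan; Z[9]=0
i=10: fresh scan; Z[10]=0
i=11: fresh scan; Z[11]=1 scan→box=[11,12)

[12, 0, 2, 0, 0, 0, 0, 2, 0, 0, 0, 1]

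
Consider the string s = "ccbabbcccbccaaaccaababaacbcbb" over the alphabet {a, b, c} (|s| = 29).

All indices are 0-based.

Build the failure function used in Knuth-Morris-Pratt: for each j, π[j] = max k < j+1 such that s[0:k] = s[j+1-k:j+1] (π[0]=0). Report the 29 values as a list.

[0, 1, 0, 0, 0, 0, 1, 2, 2, 3, 1, 2, 0, 0, 0, 1, 2, 0, 0, 0, 0, 0, 0, 0, 1, 0, 1, 0, 0]

π[0] = 0
j=1 s[j]='c': π[1]=1 (border 'c')
j=2 s[j]='b': k: 1→0; π[2]=0 (border '')
j=3 s[j]='a': π[3]=0 (border '')
j=4 s[j]='b': π[4]=0 (border '')
j=5 s[j]='b': π[5]=0 (border '')
j=6 s[j]='c': π[6]=1 (border 'c')
j=7 s[j]='c': π[7]=2 (border 'cc')
j=8 s[j]='c': k: 2→1; π[8]=2 (border 'cc')
j=9 s[j]='b': π[9]=3 (border 'ccb')
j=10 s[j]='c': k: 3→0; π[10]=1 (border 'c')
j=11 s[j]='c': π[11]=2 (border 'cc')
j=12 s[j]='a': k: 2→1→0; π[12]=0 (border '')
j=13 s[j]='a': π[13]=0 (border '')
j=14 s[j]='a': π[14]=0 (border '')
j=15 s[j]='c': π[15]=1 (border 'c')
j=16 s[j]='c': π[16]=2 (border 'cc')
j=17 s[j]='a': k: 2→1→0; π[17]=0 (border '')
j=18 s[j]='a': π[18]=0 (border '')
j=19 s[j]='b': π[19]=0 (border '')
j=20 s[j]='a': π[20]=0 (border '')
j=21 s[j]='b': π[21]=0 (border '')
j=22 s[j]='a': π[22]=0 (border '')
j=23 s[j]='a': π[23]=0 (border '')
j=24 s[j]='c': π[24]=1 (border 'c')
j=25 s[j]='b': k: 1→0; π[25]=0 (border '')
j=26 s[j]='c': π[26]=1 (border 'c')
j=27 s[j]='b': k: 1→0; π[27]=0 (border '')
j=28 s[j]='b': π[28]=0 (border '')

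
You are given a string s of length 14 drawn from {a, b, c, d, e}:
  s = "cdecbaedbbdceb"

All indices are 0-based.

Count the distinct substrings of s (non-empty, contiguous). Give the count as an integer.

rank | idx | suffix
   0 |   5 | aedbbdceb
   1 |  13 | b
   2 |   4 | baedbbdceb
   3 |   8 | bbdceb
   4 |   9 | bdceb
   5 |   3 | cbaedbbdceb
   6 |   0 | cdecbaedbbdceb
   7 |  11 | ceb
   8 |   7 | dbbdceb
   9 |  10 | dceb
  10 |   1 | decbaedbbdceb
  11 |  12 | eb
  12 |   2 | ecbaedbbdceb
  13 |   6 | edbbdceb

SA = [5, 13, 4, 8, 9, 3, 0, 11, 7, 10, 1, 12, 2, 6]
i: (SA[i-1],SA[i]) lcp shared
  1: (5,13) 0 ''
  2: (13,4) 1 'b'
  3: (4,8) 1 'b'
  4: (8,9) 1 'b'
  5: (9,3) 0 ''
  6: (3,0) 1 'c'
  7: (0,11) 1 'c'
  8: (11,7) 0 ''
  9: (7,10) 1 'd'
  10: (10,1) 1 'd'
  11: (1,12) 0 ''
  12: (12,2) 1 'e'
  13: (2,6) 1 'e'

n(n+1)/2 = 14·15/2 = 105
Σ LCP = 0 + 0 + 1 + 1 + 1 + 0 + 1 + 1 + 0 + 1 + 1 + 0 + 1 + 1 = 9
distinct = 105 − 9 = 96

96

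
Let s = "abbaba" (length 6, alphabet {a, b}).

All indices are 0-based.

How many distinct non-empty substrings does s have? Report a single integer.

sorted suffixes:
  #0 SA[0]=5  'a'
  #1 SA[1]=3  'aba'
  #2 SA[2]=0  'abbaba'
  #3 SA[3]=4  'ba'
  #4 SA[4]=2  'baba'
  #5 SA[5]=1  'bbaba'

SA = [5, 3, 0, 4, 2, 1]
[i] adj suffixes → lcp
  [1] 5/3 → 1 ('a')
  [2] 3/0 → 2 ('ab')
  [3] 0/4 → 0 ('')
  [4] 4/2 → 2 ('ba')
  [5] 2/1 → 1 ('b')

n(n+1)/2 = 6·7/2 = 21
Σ LCP = 0 + 1 + 2 + 0 + 2 + 1 = 6
distinct = 21 − 6 = 15

15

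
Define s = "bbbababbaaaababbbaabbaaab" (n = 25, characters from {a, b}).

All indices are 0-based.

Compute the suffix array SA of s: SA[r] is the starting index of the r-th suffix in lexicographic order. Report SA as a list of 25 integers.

rank | idx | suffix
   0 |   8 | aaaababbbaabbaaab
   1 |  21 | aaab
   2 |   9 | aaababbbaabbaaab
   3 |  22 | aab
   4 |  10 | aababbbaabbaaab
   5 |  17 | aabbaaab
   6 |  23 | ab
   7 |   3 | ababbaaaababbbaabbaaab
   8 |  11 | ababbbaabbaaab
   9 |   5 | abbaaaababbbaabbaaab
  10 |  18 | abbaaab
  11 |  13 | abbbaabbaaab
  12 |  24 | b
  13 |   7 | baaaababbbaabbaaab
  14 |  20 | baaab
  15 |  16 | baabbaaab
  16 |   2 | bababbaaaababbbaabbaaab
  17 |   4 | babbaaaababbbaabbaaab
  18 |  12 | babbbaabbaaab
  19 |   6 | bbaaaababbbaabbaaab
  20 |  19 | bbaaab
  21 |  15 | bbaabbaaab
  22 |   1 | bbababbaaaababbbaabbaaab
  23 |  14 | bbbaabbaaab
  24 |   0 | bbbababbaaaababbbaabbaaab

[8, 21, 9, 22, 10, 17, 23, 3, 11, 5, 18, 13, 24, 7, 20, 16, 2, 4, 12, 6, 19, 15, 1, 14, 0]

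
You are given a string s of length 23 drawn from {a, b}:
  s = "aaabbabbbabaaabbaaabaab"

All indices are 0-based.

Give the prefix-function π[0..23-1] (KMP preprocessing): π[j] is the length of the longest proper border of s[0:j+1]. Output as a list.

π[0] = 0
j=1 s[j]='a': π[1]=1 (border 'a')
j=2 s[j]='a': π[2]=2 (border 'aa')
j=3 s[j]='b': k: 2→1→0; π[3]=0 (border '')
j=4 s[j]='b': π[4]=0 (border '')
j=5 s[j]='a': π[5]=1 (border 'a')
j=6 s[j]='b': k: 1→0; π[6]=0 (border '')
j=7 s[j]='b': π[7]=0 (border '')
j=8 s[j]='b': π[8]=0 (border '')
j=9 s[j]='a': π[9]=1 (border 'a')
j=10 s[j]='b': k: 1→0; π[10]=0 (border '')
j=11 s[j]='a': π[11]=1 (border 'a')
j=12 s[j]='a': π[12]=2 (border 'aa')
j=13 s[j]='a': π[13]=3 (border 'aaa')
j=14 s[j]='b': π[14]=4 (border 'aaab')
j=15 s[j]='b': π[15]=5 (border 'aaabb')
j=16 s[j]='a': π[16]=6 (border 'aaabba')
j=17 s[j]='a': k: 6→1; π[17]=2 (border 'aa')
j=18 s[j]='a': π[18]=3 (border 'aaa')
j=19 s[j]='b': π[19]=4 (border 'aaab')
j=20 s[j]='a': k: 4→0; π[20]=1 (border 'a')
j=21 s[j]='a': π[21]=2 (border 'aa')
j=22 s[j]='b': k: 2→1→0; π[22]=0 (border '')

[0, 1, 2, 0, 0, 1, 0, 0, 0, 1, 0, 1, 2, 3, 4, 5, 6, 2, 3, 4, 1, 2, 0]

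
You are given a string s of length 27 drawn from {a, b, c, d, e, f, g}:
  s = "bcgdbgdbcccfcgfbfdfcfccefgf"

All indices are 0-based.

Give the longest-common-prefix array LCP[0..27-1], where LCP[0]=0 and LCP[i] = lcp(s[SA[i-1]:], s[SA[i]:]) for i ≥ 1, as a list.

sorted suffixes:
  #0 SA[0]=7  'bcccfcgfbfdfcfccefgf'
  #1 SA[1]=0  'bcgdbgdbcccfcgfbfdfcfccefgf'
  #2 SA[2]=15  'bfdfcfccefgf'
  #3 SA[3]=4  'bgdbcccfcgfbfdfcfccefgf'
  #4 SA[4]=8  'cccfcgfbfdfcfccefgf'
  #5 SA[5]=21  'ccefgf'
  #6 SA[6]=9  'ccfcgfbfdfcfccefgf'
  #7 SA[7]=22  'cefgf'
  #8 SA[8]=19  'cfccefgf'
  #9 SA[9]=10  'cfcgfbfdfcfccefgf'
  #10 SA[10]=1  'cgdbgdbcccfcgfbfdfcfccefgf'
  #11 SA[11]=12  'cgfbfdfcfccefgf'
  #12 SA[12]=6  'dbcccfcgfbfdfcfccefgf'
  #13 SA[13]=3  'dbgdbcccfcgfbfdfcfccefgf'
  #14 SA[14]=17  'dfcfccefgf'
  #15 SA[15]=23  'efgf'
  #16 SA[16]=26  'f'
  #17 SA[17]=14  'fbfdfcfccefgf'
  #18 SA[18]=20  'fccefgf'
  #19 SA[19]=18  'fcfccefgf'
  #20 SA[20]=11  'fcgfbfdfcfccefgf'
  #21 SA[21]=16  'fdfcfccefgf'
  #22 SA[22]=24  'fgf'
  #23 SA[23]=5  'gdbcccfcgfbfdfcfccefgf'
  #24 SA[24]=2  'gdbgdbcccfcgfbfdfcfccefgf'
  #25 SA[25]=25  'gf'
  #26 SA[26]=13  'gfbfdfcfccefgf'

SA = [7, 0, 15, 4, 8, 21, 9, 22, 19, 10, 1, 12, 6, 3, 17, 23, 26, 14, 20, 18, 11, 16, 24, 5, 2, 25, 13]
i: (SA[i-1],SA[i]) lcp shared
  1: (7,0) 2 'bc'
  2: (0,15) 1 'b'
  3: (15,4) 1 'b'
  4: (4,8) 0 ''
  5: (8,21) 2 'cc'
  6: (21,9) 2 'cc'
  7: (9,22) 1 'c'
  8: (22,19) 1 'c'
  9: (19,10) 3 'cfc'
  10: (10,1) 1 'c'
  11: (1,12) 2 'cg'
  12: (12,6) 0 ''
  13: (6,3) 2 'db'
  14: (3,17) 1 'd'
  15: (17,23) 0 ''
  16: (23,26) 0 ''
  17: (26,14) 1 'f'
  18: (14,20) 1 'f'
  19: (20,18) 2 'fc'
  20: (18,11) 2 'fc'
  21: (11,16) 1 'f'
  22: (16,24) 1 'f'
  23: (24,5) 0 ''
  24: (5,2) 3 'gdb'
  25: (2,25) 1 'g'
  26: (25,13) 2 'gf'

[0, 2, 1, 1, 0, 2, 2, 1, 1, 3, 1, 2, 0, 2, 1, 0, 0, 1, 1, 2, 2, 1, 1, 0, 3, 1, 2]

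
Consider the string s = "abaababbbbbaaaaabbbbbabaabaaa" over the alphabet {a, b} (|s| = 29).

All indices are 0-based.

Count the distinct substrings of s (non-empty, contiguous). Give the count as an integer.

rank | idx | suffix
   0 |  28 | a
   1 |  27 | aa
   2 |  26 | aaa
   3 |  11 | aaaaabbbbbabaabaaa
   4 |  12 | aaaabbbbbabaabaaa
   5 |  13 | aaabbbbbabaabaaa
   6 |  23 | aabaaa
   7 |   2 | aababbbbbaaaaabbbbbabaabaaa
   8 |  14 | aabbbbbabaabaaa
   9 |  24 | abaaa
  10 |  21 | abaabaaa
  11 |   0 | abaababbbbbaaaaabbbbbabaabaaa
  12 |   3 | ababbbbbaaaaabbbbbabaabaaa
  13 |   5 | abbbbbaaaaabbbbbabaabaaa
  14 |  15 | abbbbbabaabaaa
  15 |  25 | baaa
  16 |  10 | baaaaabbbbbabaabaaa
  17 |  22 | baabaaa
  18 |   1 | baababbbbbaaaaabbbbbabaabaaa
  19 |  20 | babaabaaa
  20 |   4 | babbbbbaaaaabbbbbabaabaaa
  21 |   9 | bbaaaaabbbbbabaabaaa
  22 |  19 | bbabaabaaa
  23 |   8 | bbbaaaaabbbbbabaabaaa
  24 |  18 | bbbabaabaaa
  25 |   7 | bbbbaaaaabbbbbabaabaaa
  26 |  17 | bbbbabaabaaa
  27 |   6 | bbbbbaaaaabbbbbabaabaaa
  28 |  16 | bbbbbabaabaaa

SA = [28, 27, 26, 11, 12, 13, 23, 2, 14, 24, 21, 0, 3, 5, 15, 25, 10, 22, 1, 20, 4, 9, 19, 8, 18, 7, 17, 6, 16]
i: (SA[i-1],SA[i]) lcp shared
  1: (28,27) 1 'a'
  2: (27,26) 2 'aa'
  3: (26,11) 3 'aaa'
  4: (11,12) 4 'aaaa'
  5: (12,13) 3 'aaa'
  6: (13,23) 2 'aa'
  7: (23,2) 4 'aaba'
  8: (2,14) 3 'aab'
  9: (14,24) 1 'a'
  10: (24,21) 4 'abaa'
  11: (21,0) 6 'abaaba'
  12: (0,3) 3 'aba'
  13: (3,5) 2 'ab'
  14: (5,15) 7 'abbbbba'
  15: (15,25) 0 ''
  16: (25,10) 4 'baaa'
  17: (10,22) 3 'baa'
  18: (22,1) 5 'baaba'
  19: (1,20) 2 'ba'
  20: (20,4) 3 'bab'
  21: (4,9) 1 'b'
  22: (9,19) 3 'bba'
  23: (19,8) 2 'bb'
  24: (8,18) 4 'bbba'
  25: (18,7) 3 'bbb'
  26: (7,17) 5 'bbbba'
  27: (17,6) 4 'bbbb'
  28: (6,16) 6 'bbbbba'

n(n+1)/2 = 29·30/2 = 435
Σ LCP = 0 + 1 + 2 + 3 + 4 + 3 + 2 + 4 + 3 + 1 + 4 + 6 + 3 + 2 + 7 + 0 + 4 + 3 + 5 + 2 + 3 + 1 + 3 + 2 + 4 + 3 + 5 + 4 + 6 = 90
distinct = 435 − 90 = 345

345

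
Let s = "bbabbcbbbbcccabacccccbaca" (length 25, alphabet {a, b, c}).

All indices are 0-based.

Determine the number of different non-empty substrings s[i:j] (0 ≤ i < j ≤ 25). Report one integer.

280

rank→(start, suffix):
  0 → (24, 'a')
  1 → (13, 'abacccccbaca')
  2 → (2, 'abbcbbbbcccabacccccbaca')
  3 → (22, 'aca')
  4 → (15, 'acccccbaca')
  5 → (1, 'babbcbbbbcccabacccccbaca')
  6 → (21, 'baca')
  7 → (14, 'bacccccbaca')
  8 → (0, 'bbabbcbbbbcccabacccccbaca')
  9 → (6, 'bbbbcccabacccccbaca')
  10 → (7, 'bbbcccabacccccbaca')
  11 → (3, 'bbcbbbbcccabacccccbaca')
  12 → (8, 'bbcccabacccccbaca')
  13 → (4, 'bcbbbbcccabacccccbaca')
  14 → (9, 'bcccabacccccbaca')
  15 → (23, 'ca')
  16 → (12, 'cabacccccbaca')
  17 → (20, 'cbaca')
  18 → (5, 'cbbbbcccabacccccbaca')
  19 → (11, 'ccabacccccbaca')
  20 → (19, 'ccbaca')
  21 → (10, 'cccabacccccbaca')
  22 → (18, 'cccbaca')
  23 → (17, 'ccccbaca')
  24 → (16, 'cccccbaca')

SA = [24, 13, 2, 22, 15, 1, 21, 14, 0, 6, 7, 3, 8, 4, 9, 23, 12, 20, 5, 11, 19, 10, 18, 17, 16]
rank  pair      lcp
   1  s[24:],s[13:]  1  'a'
   2  s[13:],s[2:]  2  'ab'
   3  s[2:],s[22:]  1  'a'
   4  s[22:],s[15:]  2  'ac'
   5  s[15:],s[1:]  0  ''
   6  s[1:],s[21:]  2  'ba'
   7  s[21:],s[14:]  3  'bac'
   8  s[14:],s[0:]  1  'b'
   9  s[0:],s[6:]  2  'bb'
  10  s[6:],s[7:]  3  'bbb'
  11  s[7:],s[3:]  2  'bb'
  12  s[3:],s[8:]  3  'bbc'
  13  s[8:],s[4:]  1  'b'
  14  s[4:],s[9:]  2  'bc'
  15  s[9:],s[23:]  0  ''
  16  s[23:],s[12:]  2  'ca'
  17  s[12:],s[20:]  1  'c'
  18  s[20:],s[5:]  2  'cb'
  19  s[5:],s[11:]  1  'c'
  20  s[11:],s[19:]  2  'cc'
  21  s[19:],s[10:]  2  'cc'
  22  s[10:],s[18:]  3  'ccc'
  23  s[18:],s[17:]  3  'ccc'
  24  s[17:],s[16:]  4  'cccc'

n(n+1)/2 = 25·26/2 = 325
Σ LCP = 0 + 1 + 2 + 1 + 2 + 0 + 2 + 3 + 1 + 2 + 3 + 2 + 3 + 1 + 2 + 0 + 2 + 1 + 2 + 1 + 2 + 2 + 3 + 3 + 4 = 45
distinct = 325 − 45 = 280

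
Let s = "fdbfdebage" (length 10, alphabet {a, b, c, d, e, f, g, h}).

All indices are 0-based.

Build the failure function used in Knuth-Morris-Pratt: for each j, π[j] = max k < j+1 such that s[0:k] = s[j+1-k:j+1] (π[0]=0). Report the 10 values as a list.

[0, 0, 0, 1, 2, 0, 0, 0, 0, 0]

π[0] = 0
j=1 s[j]='d': π[1]=0 (border '')
j=2 s[j]='b': π[2]=0 (border '')
j=3 s[j]='f': π[3]=1 (border 'f')
j=4 s[j]='d': π[4]=2 (border 'fd')
j=5 s[j]='e': k: 2→0; π[5]=0 (border '')
j=6 s[j]='b': π[6]=0 (border '')
j=7 s[j]='a': π[7]=0 (border '')
j=8 s[j]='g': π[8]=0 (border '')
j=9 s[j]='e': π[9]=0 (border '')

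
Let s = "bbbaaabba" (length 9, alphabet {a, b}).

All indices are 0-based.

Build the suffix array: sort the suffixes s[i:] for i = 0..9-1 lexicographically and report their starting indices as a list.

[8, 3, 4, 5, 7, 2, 6, 1, 0]

rank→(start, suffix):
  0 → (8, 'a')
  1 → (3, 'aaabba')
  2 → (4, 'aabba')
  3 → (5, 'abba')
  4 → (7, 'ba')
  5 → (2, 'baaabba')
  6 → (6, 'bba')
  7 → (1, 'bbaaabba')
  8 → (0, 'bbbaaabba')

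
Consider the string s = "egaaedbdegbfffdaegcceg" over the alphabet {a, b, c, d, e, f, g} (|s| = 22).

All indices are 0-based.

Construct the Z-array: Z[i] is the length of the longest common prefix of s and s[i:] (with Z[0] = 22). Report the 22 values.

[22, 0, 0, 0, 1, 0, 0, 0, 2, 0, 0, 0, 0, 0, 0, 0, 2, 0, 0, 0, 2, 0]

Z[0]=22
i=1: outside box; Z[1]=0
i=2: outside box; Z[2]=0
i=3: outside box; Z[3]=0
i=4: outside box; Z[4]=1 scan→box=[4,5)
i=5: outside box; Z[5]=0
i=6: outside box; Z[6]=0
i=7: outside box; Z[7]=0
i=8: outside box; Z[8]=2 scan→box=[8,10)
i=9: min(r-i=1, Z[1]=0)=0; Z[9]=0
i=10: outside box; Z[10]=0
i=11: outside box; Z[11]=0
i=12: outside box; Z[12]=0
i=13: outside box; Z[13]=0
i=14: outside box; Z[14]=0
i=15: outside box; Z[15]=0
i=16: outside box; Z[16]=2 scan→box=[16,18)
i=17: min(r-i=1, Z[1]=0)=0; Z[17]=0
i=18: outside box; Z[18]=0
i=19: outside box; Z[19]=0
i=20: outside box; Z[20]=2 scan→box=[20,22)
i=21: min(r-i=1, Z[1]=0)=0; Z[21]=0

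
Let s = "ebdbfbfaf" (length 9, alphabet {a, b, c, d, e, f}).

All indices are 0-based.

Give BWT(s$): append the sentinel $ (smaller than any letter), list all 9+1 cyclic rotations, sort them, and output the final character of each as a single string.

rank  rotation    last
    0  $ebdbfbfaf  f
    1  af$ebdbfbf  f
    2  bdbfbfaf$e  e
    3  bfaf$ebdbf  f
    4  bfbfaf$ebd  d
    5  dbfbfaf$eb  b
    6  ebdbfbfaf$  $
    7  f$ebdbfbfa  a
    8  faf$ebdbfb  b
    9  fbfaf$ebdb  b

ffefdb$abb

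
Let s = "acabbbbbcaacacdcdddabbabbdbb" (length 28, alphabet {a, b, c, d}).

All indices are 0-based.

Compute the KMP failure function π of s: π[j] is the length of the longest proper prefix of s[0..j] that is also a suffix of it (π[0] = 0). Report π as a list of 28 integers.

π[0] = 0
j=1 s[j]='c': π[1]=0 (border '')
j=2 s[j]='a': π[2]=1 (border 'a')
j=3 s[j]='b': k: 1→0; π[3]=0 (border '')
j=4 s[j]='b': π[4]=0 (border '')
j=5 s[j]='b': π[5]=0 (border '')
j=6 s[j]='b': π[6]=0 (border '')
j=7 s[j]='b': π[7]=0 (border '')
j=8 s[j]='c': π[8]=0 (border '')
j=9 s[j]='a': π[9]=1 (border 'a')
j=10 s[j]='a': k: 1→0; π[10]=1 (border 'a')
j=11 s[j]='c': π[11]=2 (border 'ac')
j=12 s[j]='a': π[12]=3 (border 'aca')
j=13 s[j]='c': k: 3→1; π[13]=2 (border 'ac')
j=14 s[j]='d': k: 2→0; π[14]=0 (border '')
j=15 s[j]='c': π[15]=0 (border '')
j=16 s[j]='d': π[16]=0 (border '')
j=17 s[j]='d': π[17]=0 (border '')
j=18 s[j]='d': π[18]=0 (border '')
j=19 s[j]='a': π[19]=1 (border 'a')
j=20 s[j]='b': k: 1→0; π[20]=0 (border '')
j=21 s[j]='b': π[21]=0 (border '')
j=22 s[j]='a': π[22]=1 (border 'a')
j=23 s[j]='b': k: 1→0; π[23]=0 (border '')
j=24 s[j]='b': π[24]=0 (border '')
j=25 s[j]='d': π[25]=0 (border '')
j=26 s[j]='b': π[26]=0 (border '')
j=27 s[j]='b': π[27]=0 (border '')

[0, 0, 1, 0, 0, 0, 0, 0, 0, 1, 1, 2, 3, 2, 0, 0, 0, 0, 0, 1, 0, 0, 1, 0, 0, 0, 0, 0]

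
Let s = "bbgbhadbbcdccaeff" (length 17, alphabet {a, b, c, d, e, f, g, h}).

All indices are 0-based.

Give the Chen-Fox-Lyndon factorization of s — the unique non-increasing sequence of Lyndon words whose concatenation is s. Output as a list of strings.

emit factor 1: 'bbgbh' (i=0, period=5)
emit factor 2: 'adbbcdccaeff' (i=5, period=12)

["bbgbh", "adbbcdccaeff"]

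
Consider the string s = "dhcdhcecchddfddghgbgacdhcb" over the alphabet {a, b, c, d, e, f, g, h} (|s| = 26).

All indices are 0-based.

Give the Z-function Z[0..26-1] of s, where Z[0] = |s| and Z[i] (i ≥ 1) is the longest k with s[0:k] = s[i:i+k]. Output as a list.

Z[0]=26
i=1: fresh scan; Z[1]=0
i=2: fresh scan; Z[2]=0
i=3: fresh scan; Z[3]=3 grow→box=[3,6)
i=4: min(r-i=2, Z[1]=0)=0; Z[4]=0
i=5: min(r-i=1, Z[2]=0)=0; Z[5]=0
i=6: fresh scan; Z[6]=0
i=7: fresh scan; Z[7]=0
i=8: fresh scan; Z[8]=0
i=9: fresh scan; Z[9]=0
i=10: fresh scan; Z[10]=1 grow→box=[10,11)
i=11: fresh scan; Z[11]=1 grow→box=[11,12)
i=12: fresh scan; Z[12]=0
i=13: fresh scan; Z[13]=1 grow→box=[13,14)
i=14: fresh scan; Z[14]=1 grow→box=[14,15)
i=15: fresh scan; Z[15]=0
i=16: fresh scan; Z[16]=0
i=17: fresh scan; Z[17]=0
i=18: fresh scan; Z[18]=0
i=19: fresh scan; Z[19]=0
i=20: fresh scan; Z[20]=0
i=21: fresh scan; Z[21]=0
i=22: fresh scan; Z[22]=3 grow→box=[22,25)
i=23: min(r-i=2, Z[1]=0)=0; Z[23]=0
i=24: min(r-i=1, Z[2]=0)=0; Z[24]=0
i=25: fresh scan; Z[25]=0

[26, 0, 0, 3, 0, 0, 0, 0, 0, 0, 1, 1, 0, 1, 1, 0, 0, 0, 0, 0, 0, 0, 3, 0, 0, 0]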